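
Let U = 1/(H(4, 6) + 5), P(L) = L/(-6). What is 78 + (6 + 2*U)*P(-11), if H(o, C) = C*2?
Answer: 4550/51 ≈ 89.216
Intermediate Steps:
P(L) = -L/6 (P(L) = L*(-1/6) = -L/6)
H(o, C) = 2*C
U = 1/17 (U = 1/(2*6 + 5) = 1/(12 + 5) = 1/17 ≈ 0.058824)
78 + (6 + 2*U)*P(-11) = 78 + (6 + 2*(1/17))*(-1/6*(-11)) = 78 + (6 + 2/17)*(11/6) = 78 + (104/17)*(11/6) = 78 + 572/51 = 4550/51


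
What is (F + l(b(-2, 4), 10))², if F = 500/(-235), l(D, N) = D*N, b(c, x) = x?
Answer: 3168400/2209 ≈ 1434.3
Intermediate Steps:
F = -100/47 (F = 500*(-1/235) = -100/47 ≈ -2.1277)
(F + l(b(-2, 4), 10))² = (-100/47 + 4*10)² = (-100/47 + 40)² = (1780/47)² = 3168400/2209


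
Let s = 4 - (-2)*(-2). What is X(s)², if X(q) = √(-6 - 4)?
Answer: -10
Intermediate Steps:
s = 0 (s = 4 - 1*4 = 4 - 4 = 0)
X(q) = I*√10 (X(q) = √(-10) = I*√10)
X(s)² = (I*√10)² = -10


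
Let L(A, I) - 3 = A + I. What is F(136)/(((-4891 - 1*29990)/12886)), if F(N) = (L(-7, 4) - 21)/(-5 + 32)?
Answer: 12886/44847 ≈ 0.28733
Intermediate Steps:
L(A, I) = 3 + A + I (L(A, I) = 3 + (A + I) = 3 + A + I)
F(N) = -7/9 (F(N) = ((3 - 7 + 4) - 21)/(-5 + 32) = (0 - 21)/27 = -21*1/27 = -7/9)
F(136)/(((-4891 - 1*29990)/12886)) = -7*12886/(-4891 - 1*29990)/9 = -7*12886/(-4891 - 29990)/9 = -7/(9*((-34881*1/12886))) = -7/(9*(-34881/12886)) = -7/9*(-12886/34881) = 12886/44847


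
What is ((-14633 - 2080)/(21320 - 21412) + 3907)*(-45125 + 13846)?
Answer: -11765814803/92 ≈ -1.2789e+8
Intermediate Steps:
((-14633 - 2080)/(21320 - 21412) + 3907)*(-45125 + 13846) = (-16713/(-92) + 3907)*(-31279) = (-16713*(-1/92) + 3907)*(-31279) = (16713/92 + 3907)*(-31279) = (376157/92)*(-31279) = -11765814803/92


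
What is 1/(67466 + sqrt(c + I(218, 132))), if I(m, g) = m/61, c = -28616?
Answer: 2057713/138826537937 - I*sqrt(106466838)/277653075874 ≈ 1.4822e-5 - 3.7162e-8*I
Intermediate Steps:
I(m, g) = m/61 (I(m, g) = m*(1/61) = m/61)
1/(67466 + sqrt(c + I(218, 132))) = 1/(67466 + sqrt(-28616 + (1/61)*218)) = 1/(67466 + sqrt(-28616 + 218/61)) = 1/(67466 + sqrt(-1745358/61)) = 1/(67466 + I*sqrt(106466838)/61)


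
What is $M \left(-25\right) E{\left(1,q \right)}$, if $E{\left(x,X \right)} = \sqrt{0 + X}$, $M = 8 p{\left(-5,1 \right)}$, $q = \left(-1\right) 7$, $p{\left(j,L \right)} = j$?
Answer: $1000 i \sqrt{7} \approx 2645.8 i$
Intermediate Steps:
$q = -7$
$M = -40$ ($M = 8 \left(-5\right) = -40$)
$E{\left(x,X \right)} = \sqrt{X}$
$M \left(-25\right) E{\left(1,q \right)} = \left(-40\right) \left(-25\right) \sqrt{-7} = 1000 i \sqrt{7}$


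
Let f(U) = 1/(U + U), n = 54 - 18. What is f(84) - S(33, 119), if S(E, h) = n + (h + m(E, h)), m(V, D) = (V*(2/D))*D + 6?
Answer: -38135/168 ≈ -226.99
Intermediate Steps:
m(V, D) = 6 + 2*V (m(V, D) = (2*V/D)*D + 6 = 2*V + 6 = 6 + 2*V)
n = 36
S(E, h) = 42 + h + 2*E (S(E, h) = 36 + (h + (6 + 2*E)) = 36 + (6 + h + 2*E) = 42 + h + 2*E)
f(U) = 1/(2*U)
f(84) - S(33, 119) = (½)/84 - (42 + 119 + 2*33) = (½)*(1/84) - (42 + 119 + 66) = 1/168 - 1*227 = 1/168 - 227 = -38135/168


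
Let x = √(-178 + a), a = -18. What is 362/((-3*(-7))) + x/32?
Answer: 362/21 + 7*I/16 ≈ 17.238 + 0.4375*I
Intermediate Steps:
x = 14*I (x = √(-178 - 18) = √(-196) = 14*I ≈ 14.0*I)
362/((-3*(-7))) + x/32 = 362/((-3*(-7))) + (14*I)/32 = 362/21 + (14*I)*(1/32) = 362*(1/21) + 7*I/16 = 362/21 + 7*I/16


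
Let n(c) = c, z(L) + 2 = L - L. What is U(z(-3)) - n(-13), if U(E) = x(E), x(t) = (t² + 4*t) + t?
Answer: 7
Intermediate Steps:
z(L) = -2 (z(L) = -2 + (L - L) = -2 + 0 = -2)
x(t) = t² + 5*t
U(E) = E*(5 + E)
U(z(-3)) - n(-13) = -2*(5 - 2) - 1*(-13) = -2*3 + 13 = -6 + 13 = 7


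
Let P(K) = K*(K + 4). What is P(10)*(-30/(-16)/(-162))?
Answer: -175/108 ≈ -1.6204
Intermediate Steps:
P(K) = K*(4 + K)
P(10)*(-30/(-16)/(-162)) = (10*(4 + 10))*(-30/(-16)/(-162)) = (10*14)*(-30*(-1/16)*(-1/162)) = 140*((15/8)*(-1/162)) = 140*(-5/432) = -175/108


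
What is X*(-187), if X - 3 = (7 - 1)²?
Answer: -7293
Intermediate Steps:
X = 39 (X = 3 + (7 - 1)² = 3 + 6² = 3 + 36 = 39)
X*(-187) = 39*(-187) = -7293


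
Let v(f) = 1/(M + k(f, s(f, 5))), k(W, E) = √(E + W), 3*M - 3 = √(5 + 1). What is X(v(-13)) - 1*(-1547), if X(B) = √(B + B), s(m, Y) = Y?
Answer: 1547 + √6/√(3 + √6 + 6*I*√2) ≈ 1547.7 - 0.36977*I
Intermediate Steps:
M = 1 + √6/3 (M = 1 + √(5 + 1)/3 = 1 + √6/3 ≈ 1.8165)
v(f) = 1/(1 + √(5 + f) + √6/3) (v(f) = 1/((1 + √6/3) + √(5 + f)) = 1/(1 + √(5 + f) + √6/3))
X(B) = √2*√B (X(B) = √(2*B) = √2*√B)
X(v(-13)) - 1*(-1547) = √2*√(3/(3 + √6 + 3*√(5 - 13))) - 1*(-1547) = √2*√(3/(3 + √6 + 3*√(-8))) + 1547 = √2*√(3/(3 + √6 + 3*(2*I*√2))) + 1547 = √2*√(3/(3 + √6 + 6*I*√2)) + 1547 = √2*(√3/√(3 + √6 + 6*I*√2)) + 1547 = √6/√(3 + √6 + 6*I*√2) + 1547 = 1547 + √6/√(3 + √6 + 6*I*√2)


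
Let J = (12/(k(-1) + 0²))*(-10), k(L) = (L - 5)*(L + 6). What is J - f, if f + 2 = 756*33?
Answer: -24942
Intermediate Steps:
f = 24946 (f = -2 + 756*33 = -2 + 24948 = 24946)
k(L) = (-5 + L)*(6 + L)
J = 4 (J = (12/((-30 - 1 + (-1)²) + 0²))*(-10) = (12/((-30 - 1 + 1) + 0))*(-10) = (12/(-30 + 0))*(-10) = (12/(-30))*(-10) = -1/30*12*(-10) = -⅖*(-10) = 4)
J - f = 4 - 1*24946 = 4 - 24946 = -24942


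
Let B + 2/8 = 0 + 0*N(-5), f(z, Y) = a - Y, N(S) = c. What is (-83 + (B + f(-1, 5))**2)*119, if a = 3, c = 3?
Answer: -148393/16 ≈ -9274.6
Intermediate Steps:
N(S) = 3
f(z, Y) = 3 - Y
B = -1/4 (B = -1/4 + (0 + 0*3) = -1/4 + (0 + 0) = -1/4 + 0 = -1/4 ≈ -0.25000)
(-83 + (B + f(-1, 5))**2)*119 = (-83 + (-1/4 + (3 - 1*5))**2)*119 = (-83 + (-1/4 + (3 - 5))**2)*119 = (-83 + (-1/4 - 2)**2)*119 = (-83 + (-9/4)**2)*119 = (-83 + 81/16)*119 = -1247/16*119 = -148393/16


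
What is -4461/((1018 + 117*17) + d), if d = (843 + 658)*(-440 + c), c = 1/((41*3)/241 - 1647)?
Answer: 1770142644/260872405873 ≈ 0.0067855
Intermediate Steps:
c = -241/396804 (c = 1/(123*(1/241) - 1647) = 1/(123/241 - 1647) = 1/(-396804/241) = -241/396804 ≈ -0.00060735)
d = -262065595501/396804 (d = (843 + 658)*(-440 - 241/396804) = 1501*(-174594001/396804) = -262065595501/396804 ≈ -6.6044e+5)
-4461/((1018 + 117*17) + d) = -4461/((1018 + 117*17) - 262065595501/396804) = -4461/((1018 + 1989) - 262065595501/396804) = -4461/(3007 - 262065595501/396804) = -4461/(-260872405873/396804) = -4461*(-396804/260872405873) = 1770142644/260872405873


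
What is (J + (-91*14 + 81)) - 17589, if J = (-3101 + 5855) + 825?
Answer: -15203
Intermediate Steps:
J = 3579 (J = 2754 + 825 = 3579)
(J + (-91*14 + 81)) - 17589 = (3579 + (-91*14 + 81)) - 17589 = (3579 + (-1274 + 81)) - 17589 = (3579 - 1193) - 17589 = 2386 - 17589 = -15203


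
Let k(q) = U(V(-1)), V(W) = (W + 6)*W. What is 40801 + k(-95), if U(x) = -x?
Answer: 40806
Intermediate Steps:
V(W) = W*(6 + W) (V(W) = (6 + W)*W = W*(6 + W))
k(q) = 5 (k(q) = -(-1)*(6 - 1) = -(-1)*5 = -1*(-5) = 5)
40801 + k(-95) = 40801 + 5 = 40806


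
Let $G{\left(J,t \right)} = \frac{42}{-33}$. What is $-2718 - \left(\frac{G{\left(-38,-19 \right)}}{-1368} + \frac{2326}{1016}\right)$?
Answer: $- \frac{649841989}{238887} \approx -2720.3$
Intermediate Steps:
$G{\left(J,t \right)} = - \frac{14}{11}$ ($G{\left(J,t \right)} = 42 \left(- \frac{1}{33}\right) = - \frac{14}{11}$)
$-2718 - \left(\frac{G{\left(-38,-19 \right)}}{-1368} + \frac{2326}{1016}\right) = -2718 - \left(- \frac{14}{11 \left(-1368\right)} + \frac{2326}{1016}\right) = -2718 - \left(\left(- \frac{14}{11}\right) \left(- \frac{1}{1368}\right) + 2326 \cdot \frac{1}{1016}\right) = -2718 - \left(\frac{7}{7524} + \frac{1163}{508}\right) = -2718 - \frac{547123}{238887} = - \frac{649841989}{238887}$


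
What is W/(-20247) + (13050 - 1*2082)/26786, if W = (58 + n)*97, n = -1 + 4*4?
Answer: 16198715/271168071 ≈ 0.059737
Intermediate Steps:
n = 15 (n = -1 + 16 = 15)
W = 7081 (W = (58 + 15)*97 = 73*97 = 7081)
W/(-20247) + (13050 - 1*2082)/26786 = 7081/(-20247) + (13050 - 1*2082)/26786 = 7081*(-1/20247) + (13050 - 2082)*(1/26786) = -7081/20247 + 10968*(1/26786) = -7081/20247 + 5484/13393 = 16198715/271168071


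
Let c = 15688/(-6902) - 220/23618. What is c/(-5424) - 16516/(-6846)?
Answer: 6209849162539/2573577976872 ≈ 2.4129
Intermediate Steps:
c = -13287058/5821837 (c = 15688*(-1/6902) - 220*1/23618 = -7844/3451 - 110/11809 = -13287058/5821837 ≈ -2.2823)
c/(-5424) - 16516/(-6846) = -13287058/5821837/(-5424) - 16516/(-6846) = -13287058/5821837*(-1/5424) - 16516*(-1/6846) = 6643529/15788821944 + 8258/3423 = 6209849162539/2573577976872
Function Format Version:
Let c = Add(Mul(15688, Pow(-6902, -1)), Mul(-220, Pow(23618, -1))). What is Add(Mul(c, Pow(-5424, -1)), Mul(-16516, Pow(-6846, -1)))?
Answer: Rational(6209849162539, 2573577976872) ≈ 2.4129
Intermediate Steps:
c = Rational(-13287058, 5821837) (c = Add(Mul(15688, Rational(-1, 6902)), Mul(-220, Rational(1, 23618))) = Add(Rational(-7844, 3451), Rational(-110, 11809)) = Rational(-13287058, 5821837) ≈ -2.2823)
Add(Mul(c, Pow(-5424, -1)), Mul(-16516, Pow(-6846, -1))) = Add(Mul(Rational(-13287058, 5821837), Pow(-5424, -1)), Mul(-16516, Pow(-6846, -1))) = Add(Mul(Rational(-13287058, 5821837), Rational(-1, 5424)), Mul(-16516, Rational(-1, 6846))) = Add(Rational(6643529, 15788821944), Rational(8258, 3423)) = Rational(6209849162539, 2573577976872)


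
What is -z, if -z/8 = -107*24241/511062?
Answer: -10375148/255531 ≈ -40.602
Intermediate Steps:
z = 10375148/255531 (z = -8*(-107*24241)/511062 = -(-20750296)/511062 = -8*(-2593787/511062) = 10375148/255531 ≈ 40.602)
-z = -1*10375148/255531 = -10375148/255531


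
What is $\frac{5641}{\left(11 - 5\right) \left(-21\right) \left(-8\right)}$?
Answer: $\frac{5641}{1008} \approx 5.5962$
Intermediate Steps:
$\frac{5641}{\left(11 - 5\right) \left(-21\right) \left(-8\right)} = \frac{5641}{6 \left(-21\right) \left(-8\right)} = \frac{5641}{\left(-126\right) \left(-8\right)} = \frac{5641}{1008}$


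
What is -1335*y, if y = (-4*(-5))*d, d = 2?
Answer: -53400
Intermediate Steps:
y = 40 (y = -4*(-5)*2 = 20*2 = 40)
-1335*y = -1335*40 = -53400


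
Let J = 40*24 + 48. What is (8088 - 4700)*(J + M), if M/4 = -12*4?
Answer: 2764608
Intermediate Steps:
M = -192 (M = 4*(-12*4) = 4*(-48) = -192)
J = 1008 (J = 960 + 48 = 1008)
(8088 - 4700)*(J + M) = (8088 - 4700)*(1008 - 192) = 3388*816 = 2764608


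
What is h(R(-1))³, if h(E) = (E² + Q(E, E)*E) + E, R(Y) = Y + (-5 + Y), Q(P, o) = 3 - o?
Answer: -21952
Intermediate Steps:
R(Y) = -5 + 2*Y
h(E) = E + E² + E*(3 - E) (h(E) = (E² + (3 - E)*E) + E = (E² + E*(3 - E)) + E = E + E² + E*(3 - E))
h(R(-1))³ = (4*(-5 + 2*(-1)))³ = (4*(-5 - 2))³ = (4*(-7))³ = (-28)³ = -21952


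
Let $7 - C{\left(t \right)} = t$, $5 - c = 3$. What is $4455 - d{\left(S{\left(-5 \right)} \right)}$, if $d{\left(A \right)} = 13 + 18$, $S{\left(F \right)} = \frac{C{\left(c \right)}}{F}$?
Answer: $4424$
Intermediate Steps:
$c = 2$ ($c = 5 - 3 = 2$)
$C{\left(t \right)} = 7 - t$
$S{\left(F \right)} = \frac{5}{F}$ ($S{\left(F \right)} = \frac{7 - 2}{F} = \frac{5}{F}$)
$d{\left(A \right)} = 31$
$4455 - d{\left(S{\left(-5 \right)} \right)} = 4455 - 31 = 4424$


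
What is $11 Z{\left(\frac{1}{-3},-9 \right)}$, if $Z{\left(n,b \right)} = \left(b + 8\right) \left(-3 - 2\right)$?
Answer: $55$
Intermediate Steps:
$Z{\left(n,b \right)} = -40 - 5 b$ ($Z{\left(n,b \right)} = \left(8 + b\right) \left(-5\right) = -40 - 5 b$)
$11 Z{\left(\frac{1}{-3},-9 \right)} = 11 \left(-40 - -45\right) = 11 \left(-40 + 45\right) = 11 \cdot 5 = 55$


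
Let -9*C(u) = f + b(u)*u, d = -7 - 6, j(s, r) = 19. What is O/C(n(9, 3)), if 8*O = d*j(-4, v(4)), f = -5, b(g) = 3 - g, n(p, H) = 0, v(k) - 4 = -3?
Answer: -2223/40 ≈ -55.575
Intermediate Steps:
v(k) = 1 (v(k) = 4 - 3 = 1)
d = -13
C(u) = 5/9 - u*(3 - u)/9 (C(u) = -(-5 + (3 - u)*u)/9 = -(-5 + u*(3 - u))/9 = 5/9 - u*(3 - u)/9)
O = -247/8 (O = (-13*19)/8 = (⅛)*(-247) = -247/8 ≈ -30.875)
O/C(n(9, 3)) = -247/(8*(5/9 + (⅑)*0*(-3 + 0))) = -247/(8*(5/9 + (⅑)*0*(-3))) = -247/(8*(5/9 + 0)) = -247/(8*5/9) = -247/8*9/5 = -2223/40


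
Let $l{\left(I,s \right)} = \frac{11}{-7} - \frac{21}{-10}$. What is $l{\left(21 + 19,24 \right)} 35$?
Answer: $\frac{37}{2} \approx 18.5$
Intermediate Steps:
$l{\left(I,s \right)} = \frac{37}{70}$ ($l{\left(I,s \right)} = 11 \left(- \frac{1}{7}\right) - - \frac{21}{10} = - \frac{11}{7} + \frac{21}{10} = \frac{37}{70}$)
$l{\left(21 + 19,24 \right)} 35 = \frac{37}{70} \cdot 35 = \frac{37}{2}$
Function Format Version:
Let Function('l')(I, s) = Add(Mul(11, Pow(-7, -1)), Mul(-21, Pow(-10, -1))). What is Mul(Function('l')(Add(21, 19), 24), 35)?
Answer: Rational(37, 2) ≈ 18.500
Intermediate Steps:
Function('l')(I, s) = Rational(37, 70) (Function('l')(I, s) = Add(Mul(11, Rational(-1, 7)), Mul(-21, Rational(-1, 10))) = Add(Rational(-11, 7), Rational(21, 10)) = Rational(37, 70))
Mul(Function('l')(Add(21, 19), 24), 35) = Mul(Rational(37, 70), 35) = Rational(37, 2)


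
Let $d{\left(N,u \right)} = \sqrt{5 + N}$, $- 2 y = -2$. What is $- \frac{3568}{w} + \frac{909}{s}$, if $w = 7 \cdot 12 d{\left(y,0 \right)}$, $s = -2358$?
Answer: $- \frac{101}{262} - \frac{446 \sqrt{6}}{63} \approx -17.726$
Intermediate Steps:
$y = 1$ ($y = \left(- \frac{1}{2}\right) \left(-2\right) = 1$)
$w = 84 \sqrt{6}$ ($w = 7 \cdot 12 \sqrt{5 + 1} = 84 \sqrt{6} \approx 205.76$)
$- \frac{3568}{w} + \frac{909}{s} = - \frac{3568}{84 \sqrt{6}} + \frac{909}{-2358} = - 3568 \frac{\sqrt{6}}{504} + 909 \left(- \frac{1}{2358}\right) = - \frac{446 \sqrt{6}}{63} - \frac{101}{262} = - \frac{101}{262} - \frac{446 \sqrt{6}}{63}$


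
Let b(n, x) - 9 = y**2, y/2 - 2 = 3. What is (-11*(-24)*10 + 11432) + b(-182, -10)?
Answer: 14181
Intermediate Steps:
y = 10 (y = 4 + 2*3 = 4 + 6 = 10)
b(n, x) = 109 (b(n, x) = 9 + 10**2 = 9 + 100 = 109)
(-11*(-24)*10 + 11432) + b(-182, -10) = (-11*(-24)*10 + 11432) + 109 = (264*10 + 11432) + 109 = (2640 + 11432) + 109 = 14072 + 109 = 14181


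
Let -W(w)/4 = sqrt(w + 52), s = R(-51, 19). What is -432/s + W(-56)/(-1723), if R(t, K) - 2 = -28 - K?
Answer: 48/5 + 8*I/1723 ≈ 9.6 + 0.0046431*I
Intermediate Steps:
R(t, K) = -26 - K (R(t, K) = 2 + (-28 - K) = -26 - K)
s = -45 (s = -26 - 1*19 = -26 - 19 = -45)
W(w) = -4*sqrt(52 + w) (W(w) = -4*sqrt(w + 52) = -4*sqrt(52 + w))
-432/s + W(-56)/(-1723) = -432/(-45) - 4*sqrt(52 - 56)/(-1723) = -432*(-1/45) - 8*I*(-1/1723) = 48/5 - 8*I*(-1/1723) = 48/5 + 8*I/1723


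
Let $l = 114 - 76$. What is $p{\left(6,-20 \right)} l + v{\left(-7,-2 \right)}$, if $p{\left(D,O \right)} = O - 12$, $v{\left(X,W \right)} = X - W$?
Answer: $-1221$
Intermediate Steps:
$l = 38$ ($l = 114 - 76 = 38$)
$p{\left(D,O \right)} = -12 + O$
$p{\left(6,-20 \right)} l + v{\left(-7,-2 \right)} = \left(-12 - 20\right) 38 - 5 = \left(-32\right) 38 + \left(-7 + 2\right) = -1216 - 5 = -1221$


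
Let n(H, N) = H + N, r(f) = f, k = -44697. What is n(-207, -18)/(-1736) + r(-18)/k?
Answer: 3362691/25864664 ≈ 0.13001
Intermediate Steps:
n(-207, -18)/(-1736) + r(-18)/k = (-207 - 18)/(-1736) - 18/(-44697) = -225*(-1/1736) - 18*(-1/44697) = 225/1736 + 6/14899 = 3362691/25864664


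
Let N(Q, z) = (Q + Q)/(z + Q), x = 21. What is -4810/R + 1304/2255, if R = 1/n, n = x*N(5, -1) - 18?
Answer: -374204671/2255 ≈ -1.6594e+5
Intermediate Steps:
N(Q, z) = 2*Q/(Q + z) (N(Q, z) = (2*Q)/(Q + z) = 2*Q/(Q + z))
n = 69/2 (n = 21*(2*5/(5 - 1)) - 18 = 21*(2*5/4) - 18 = 21*(2*5*(¼)) - 18 = 21*(5/2) - 18 = 105/2 - 18 = 69/2 ≈ 34.500)
R = 2/69 (R = 1/(69/2) = 2/69 ≈ 0.028986)
-4810/R + 1304/2255 = -4810/2/69 + 1304/2255 = -4810*69/2 + 1304*(1/2255) = -165945 + 1304/2255 = -374204671/2255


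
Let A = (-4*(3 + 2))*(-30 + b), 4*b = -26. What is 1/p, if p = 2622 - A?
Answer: 1/1892 ≈ 0.00052854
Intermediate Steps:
b = -13/2 (b = (¼)*(-26) = -13/2 ≈ -6.5000)
A = 730 (A = (-4*(3 + 2))*(-30 - 13/2) = -4*5*(-73/2) = -20*(-73/2) = 730)
p = 1892 (p = 2622 - 1*730 = 2622 - 730 = 1892)
1/p = 1/1892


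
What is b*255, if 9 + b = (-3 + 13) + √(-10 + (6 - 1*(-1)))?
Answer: 255 + 255*I*√3 ≈ 255.0 + 441.67*I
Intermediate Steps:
b = 1 + I*√3 (b = -9 + ((-3 + 13) + √(-10 + (6 - 1*(-1)))) = -9 + (10 + √(-10 + (6 + 1))) = -9 + (10 + √(-10 + 7)) = -9 + (10 + √(-3)) = -9 + (10 + I*√3) = 1 + I*√3 ≈ 1.0 + 1.732*I)
b*255 = (1 + I*√3)*255 = 255 + 255*I*√3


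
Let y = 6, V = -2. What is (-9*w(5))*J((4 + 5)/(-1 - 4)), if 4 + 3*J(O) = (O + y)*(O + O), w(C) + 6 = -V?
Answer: -5736/25 ≈ -229.44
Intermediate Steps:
w(C) = -4 (w(C) = -6 - 1*(-2) = -6 + 2 = -4)
J(O) = -4/3 + 2*O*(6 + O)/3 (J(O) = -4/3 + ((O + 6)*(O + O))/3 = -4/3 + ((6 + O)*(2*O))/3 = -4/3 + (2*O*(6 + O))/3 = -4/3 + 2*O*(6 + O)/3)
(-9*w(5))*J((4 + 5)/(-1 - 4)) = (-9*(-4))*(-4/3 + 4*((4 + 5)/(-1 - 4)) + 2*((4 + 5)/(-1 - 4))²/3) = 36*(-4/3 + 4*(9/(-5)) + 2*(9/(-5))²/3) = 36*(-4/3 + 4*(9*(-⅕)) + 2*(9*(-⅕))²/3) = 36*(-4/3 + 4*(-9/5) + 2*(-9/5)²/3) = 36*(-4/3 - 36/5 + (⅔)*(81/25)) = 36*(-4/3 - 36/5 + 54/25) = 36*(-478/75) = -5736/25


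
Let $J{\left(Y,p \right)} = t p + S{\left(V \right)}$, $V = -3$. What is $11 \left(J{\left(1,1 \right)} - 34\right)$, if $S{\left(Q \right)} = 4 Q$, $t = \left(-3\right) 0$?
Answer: $-506$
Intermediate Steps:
$t = 0$
$J{\left(Y,p \right)} = -12$ ($J{\left(Y,p \right)} = 0 p + 4 \left(-3\right) = 0 - 12 = -12$)
$11 \left(J{\left(1,1 \right)} - 34\right) = 11 \left(-12 - 34\right) = 11 \left(-46\right) = -506$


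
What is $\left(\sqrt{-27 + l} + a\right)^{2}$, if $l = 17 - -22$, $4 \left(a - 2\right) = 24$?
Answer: $76 + 32 \sqrt{3} \approx 131.43$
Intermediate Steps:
$a = 8$ ($a = 2 + \frac{1}{4} \cdot 24 = 2 + 6 = 8$)
$l = 39$ ($l = 17 + 22 = 39$)
$\left(\sqrt{-27 + l} + a\right)^{2} = \left(\sqrt{-27 + 39} + 8\right)^{2} = \left(\sqrt{12} + 8\right)^{2} = \left(2 \sqrt{3} + 8\right)^{2} = \left(8 + 2 \sqrt{3}\right)^{2}$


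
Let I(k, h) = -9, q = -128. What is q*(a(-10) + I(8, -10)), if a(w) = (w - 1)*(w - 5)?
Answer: -19968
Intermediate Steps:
a(w) = (-1 + w)*(-5 + w)
q*(a(-10) + I(8, -10)) = -128*((5 + (-10)² - 6*(-10)) - 9) = -128*((5 + 100 + 60) - 9) = -128*(165 - 9) = -128*156 = -19968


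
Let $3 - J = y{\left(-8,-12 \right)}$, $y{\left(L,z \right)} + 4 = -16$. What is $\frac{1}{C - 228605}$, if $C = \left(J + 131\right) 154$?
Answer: $- \frac{1}{204889} \approx -4.8807 \cdot 10^{-6}$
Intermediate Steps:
$y{\left(L,z \right)} = -20$ ($y{\left(L,z \right)} = -4 - 16 = -20$)
$J = 23$ ($J = 3 - -20 = 3 + 20 = 23$)
$C = 23716$ ($C = \left(23 + 131\right) 154 = 154 \cdot 154 = 23716$)
$\frac{1}{C - 228605} = \frac{1}{23716 - 228605} = \frac{1}{-204889} = - \frac{1}{204889}$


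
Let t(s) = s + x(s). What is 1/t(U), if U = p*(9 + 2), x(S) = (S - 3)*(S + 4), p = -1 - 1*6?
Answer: 1/5763 ≈ 0.00017352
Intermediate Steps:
p = -7 (p = -1 - 6 = -7)
x(S) = (-3 + S)*(4 + S)
U = -77 (U = -7*(9 + 2) = -7*11 = -77)
t(s) = -12 + s**2 + 2*s (t(s) = s + (-12 + s + s**2) = -12 + s**2 + 2*s)
1/t(U) = 1/(-12 + (-77)**2 + 2*(-77)) = 1/(-12 + 5929 - 154) = 1/5763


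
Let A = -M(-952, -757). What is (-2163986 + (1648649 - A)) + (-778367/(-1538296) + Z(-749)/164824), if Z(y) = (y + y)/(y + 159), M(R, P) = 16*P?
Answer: -2465712576087190641/4674793091980 ≈ -5.2745e+5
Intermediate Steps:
A = 12112 (A = -16*(-757) = -1*(-12112) = 12112)
Z(y) = 2*y/(159 + y) (Z(y) = (2*y)/(159 + y) = 2*y/(159 + y))
(-2163986 + (1648649 - A)) + (-778367/(-1538296) + Z(-749)/164824) = (-2163986 + (1648649 - 1*12112)) + (-778367/(-1538296) + (2*(-749)/(159 - 749))/164824) = (-2163986 + (1648649 - 12112)) + (-778367*(-1/1538296) + (2*(-749)/(-590))*(1/164824)) = (-2163986 + 1636537) + (778367/1538296 + (2*(-749)*(-1/590))*(1/164824)) = -527449 + (778367/1538296 + (749/295)*(1/164824)) = -527449 + (778367/1538296 + 749/48623080) = -527449 + 2365484568379/4674793091980 = -2465712576087190641/4674793091980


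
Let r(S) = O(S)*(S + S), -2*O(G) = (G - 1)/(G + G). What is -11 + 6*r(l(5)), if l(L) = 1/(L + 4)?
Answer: -25/3 ≈ -8.3333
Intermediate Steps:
O(G) = -(-1 + G)/(4*G) (O(G) = -(G - 1)/(2*(G + G)) = -(-1 + G)/(2*(2*G)) = -(-1 + G)*1/(2*G)/2 = -(-1 + G)/(4*G))
l(L) = 1/(4 + L)
r(S) = ½ - S/2 (r(S) = ((1 - S)/(4*S))*(S + S) = ((1 - S)/(4*S))*(2*S) = ½ - S/2)
-11 + 6*r(l(5)) = -11 + 6*(½ - 1/(2*(4 + 5))) = -11 + 6*(½ - ½/9) = -11 + 6*(½ - ½*⅑) = -11 + 6*(½ - 1/18) = -11 + 6*(4/9) = -11 + 8/3 = -25/3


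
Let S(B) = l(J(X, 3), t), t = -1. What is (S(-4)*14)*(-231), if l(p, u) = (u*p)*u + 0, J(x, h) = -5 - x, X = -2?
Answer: 9702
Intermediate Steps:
l(p, u) = p*u² (l(p, u) = (p*u)*u + 0 = p*u² + 0 = p*u²)
S(B) = -3 (S(B) = (-5 - 1*(-2))*(-1)² = (-5 + 2)*1 = -3*1 = -3)
(S(-4)*14)*(-231) = -3*14*(-231) = -42*(-231) = 9702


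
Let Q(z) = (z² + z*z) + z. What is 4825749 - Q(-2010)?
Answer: -3252441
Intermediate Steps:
Q(z) = z + 2*z² (Q(z) = (z² + z²) + z = 2*z² + z = z + 2*z²)
4825749 - Q(-2010) = 4825749 - (-2010)*(1 + 2*(-2010)) = 4825749 - (-2010)*(1 - 4020) = 4825749 - (-2010)*(-4019) = 4825749 - 1*8078190 = 4825749 - 8078190 = -3252441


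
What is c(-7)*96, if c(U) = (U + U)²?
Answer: 18816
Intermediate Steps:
c(U) = 4*U² (c(U) = (2*U)² = 4*U²)
c(-7)*96 = (4*(-7)²)*96 = (4*49)*96 = 196*96 = 18816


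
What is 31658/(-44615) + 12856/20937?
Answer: -89253106/934104255 ≈ -0.095549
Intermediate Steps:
31658/(-44615) + 12856/20937 = 31658*(-1/44615) + 12856*(1/20937) = -31658/44615 + 12856/20937 = -89253106/934104255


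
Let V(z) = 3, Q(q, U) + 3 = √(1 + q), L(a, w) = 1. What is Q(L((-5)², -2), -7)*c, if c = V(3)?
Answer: -9 + 3*√2 ≈ -4.7574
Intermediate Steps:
Q(q, U) = -3 + √(1 + q)
c = 3
Q(L((-5)², -2), -7)*c = (-3 + √(1 + 1))*3 = (-3 + √2)*3 = -9 + 3*√2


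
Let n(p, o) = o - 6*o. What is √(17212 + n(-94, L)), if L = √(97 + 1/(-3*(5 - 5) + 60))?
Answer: √(619632 - 6*√87315)/6 ≈ 131.01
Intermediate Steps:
L = √87315/30 (L = √(97 + 1/(-3*0 + 60)) = √(97 + 1/(0 + 60)) = √(97 + 1/60) = √(5821/60) = √87315/30 ≈ 9.8497)
n(p, o) = -5*o
√(17212 + n(-94, L)) = √(17212 - √87315/6)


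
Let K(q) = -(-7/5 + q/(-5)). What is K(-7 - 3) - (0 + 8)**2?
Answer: -323/5 ≈ -64.600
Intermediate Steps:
K(q) = 7/5 + q/5 (K(q) = -(-7*1/5 + q*(-1/5)) = -(-7/5 - q/5) = 7/5 + q/5)
K(-7 - 3) - (0 + 8)**2 = (7/5 + (-7 - 3)/5) - (0 + 8)**2 = (7/5 + (1/5)*(-10)) - 1*8**2 = (7/5 - 2) - 1*64 = -3/5 - 64 = -323/5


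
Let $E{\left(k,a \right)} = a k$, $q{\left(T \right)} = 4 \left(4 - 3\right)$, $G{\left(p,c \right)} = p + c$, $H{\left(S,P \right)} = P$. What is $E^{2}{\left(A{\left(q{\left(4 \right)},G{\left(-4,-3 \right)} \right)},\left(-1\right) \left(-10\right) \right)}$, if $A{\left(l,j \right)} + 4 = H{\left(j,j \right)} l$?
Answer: $102400$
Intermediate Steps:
$G{\left(p,c \right)} = c + p$
$q{\left(T \right)} = 4$ ($q{\left(T \right)} = 4 \cdot 1 = 4$)
$A{\left(l,j \right)} = -4 + j l$
$E^{2}{\left(A{\left(q{\left(4 \right)},G{\left(-4,-3 \right)} \right)},\left(-1\right) \left(-10\right) \right)} = \left(\left(-1\right) \left(-10\right) \left(-4 + \left(-3 - 4\right) 4\right)\right)^{2} = \left(10 \left(-4 - 28\right)\right)^{2} = \left(10 \left(-32\right)\right)^{2} = \left(-320\right)^{2} = 102400$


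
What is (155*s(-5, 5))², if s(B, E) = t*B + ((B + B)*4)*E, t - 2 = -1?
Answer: 1009650625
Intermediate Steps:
t = 1 (t = 2 - 1 = 1)
s(B, E) = B + 8*B*E (s(B, E) = 1*B + ((B + B)*4)*E = B + ((2*B)*4)*E = B + (8*B)*E = B + 8*B*E)
(155*s(-5, 5))² = (155*(-5*(1 + 8*5)))² = (155*(-5*(1 + 40)))² = (155*(-5*41))² = (155*(-205))² = (-31775)² = 1009650625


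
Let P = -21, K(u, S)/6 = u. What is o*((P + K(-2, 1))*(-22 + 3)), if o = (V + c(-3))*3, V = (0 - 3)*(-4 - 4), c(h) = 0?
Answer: 45144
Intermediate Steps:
K(u, S) = 6*u
V = 24 (V = -3*(-8) = 24)
o = 72 (o = (24 + 0)*3 = 24*3 = 72)
o*((P + K(-2, 1))*(-22 + 3)) = 72*((-21 + 6*(-2))*(-22 + 3)) = 72*((-21 - 12)*(-19)) = 72*(-33*(-19)) = 72*627 = 45144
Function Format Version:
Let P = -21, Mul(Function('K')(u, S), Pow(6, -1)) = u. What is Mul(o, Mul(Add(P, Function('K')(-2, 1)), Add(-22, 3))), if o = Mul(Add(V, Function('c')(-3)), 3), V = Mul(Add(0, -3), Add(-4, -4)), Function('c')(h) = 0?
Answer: 45144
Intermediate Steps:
Function('K')(u, S) = Mul(6, u)
V = 24 (V = Mul(-3, -8) = 24)
o = 72 (o = Mul(Add(24, 0), 3) = Mul(24, 3) = 72)
Mul(o, Mul(Add(P, Function('K')(-2, 1)), Add(-22, 3))) = Mul(72, Mul(Add(-21, Mul(6, -2)), Add(-22, 3))) = Mul(72, Mul(Add(-21, -12), -19)) = Mul(72, Mul(-33, -19)) = Mul(72, 627) = 45144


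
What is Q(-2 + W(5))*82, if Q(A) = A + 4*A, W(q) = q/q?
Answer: -410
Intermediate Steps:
W(q) = 1
Q(A) = 5*A
Q(-2 + W(5))*82 = (5*(-2 + 1))*82 = (5*(-1))*82 = -5*82 = -410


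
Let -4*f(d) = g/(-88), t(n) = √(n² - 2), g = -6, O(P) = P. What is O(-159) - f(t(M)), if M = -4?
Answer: -27981/176 ≈ -158.98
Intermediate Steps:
t(n) = √(-2 + n²)
f(d) = -3/176 (f(d) = -(-3)/(2*(-88)) = -(-3)*(-1)/(2*88) = -¼*3/44 = -3/176)
O(-159) - f(t(M)) = -159 - 1*(-3/176) = -159 + 3/176 = -27981/176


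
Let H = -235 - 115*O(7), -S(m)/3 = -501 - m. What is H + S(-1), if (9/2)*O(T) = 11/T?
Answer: 77165/63 ≈ 1224.8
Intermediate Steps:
O(T) = 22/(9*T) (O(T) = 2*(11/T)/9 = 22/(9*T))
S(m) = 1503 + 3*m (S(m) = -3*(-501 - m) = 1503 + 3*m)
H = -17335/63 (H = -235 - 2530/(9*7) = -235 - 115*22/63 = -235 - 2530/63 = -17335/63 ≈ -275.16)
H + S(-1) = -17335/63 + (1503 + 3*(-1)) = -17335/63 + (1503 - 3) = -17335/63 + 1500 = 77165/63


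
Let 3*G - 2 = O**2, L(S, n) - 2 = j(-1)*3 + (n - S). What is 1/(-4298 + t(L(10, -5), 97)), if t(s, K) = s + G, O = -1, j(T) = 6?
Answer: -1/4292 ≈ -0.00023299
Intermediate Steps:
L(S, n) = 20 + n - S (L(S, n) = 2 + (6*3 + (n - S)) = 2 + (18 + (n - S)) = 2 + (18 + n - S) = 20 + n - S)
G = 1 (G = 2/3 + (1/3)*(-1)**2 = 2/3 + (1/3)*1 = 2/3 + 1/3 = 1)
t(s, K) = 1 + s (t(s, K) = s + 1 = 1 + s)
1/(-4298 + t(L(10, -5), 97)) = 1/(-4298 + (1 + (20 - 5 - 1*10))) = 1/(-4298 + (1 + (20 - 5 - 10))) = 1/(-4298 + (1 + 5)) = 1/(-4298 + 6) = 1/(-4292) = -1/4292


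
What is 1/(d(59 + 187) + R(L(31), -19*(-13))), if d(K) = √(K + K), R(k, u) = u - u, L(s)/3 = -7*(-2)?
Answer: √123/246 ≈ 0.045083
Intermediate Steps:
L(s) = 42 (L(s) = 3*(-7*(-2)) = 3*14 = 42)
R(k, u) = 0
d(K) = √2*√K (d(K) = √(2*K) = √2*√K)
1/(d(59 + 187) + R(L(31), -19*(-13))) = 1/(√2*√(59 + 187) + 0) = 1/(√2*√246 + 0) = 1/(2*√123 + 0) = 1/(2*√123) = √123/246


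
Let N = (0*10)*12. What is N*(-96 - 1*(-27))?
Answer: 0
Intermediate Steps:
N = 0 (N = 0*12 = 0)
N*(-96 - 1*(-27)) = 0*(-96 - 1*(-27)) = 0*(-96 + 27) = 0*(-69) = 0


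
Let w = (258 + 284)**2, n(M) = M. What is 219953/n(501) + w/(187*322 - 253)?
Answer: 4445259199/10013487 ≈ 443.93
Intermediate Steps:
w = 293764 (w = 542**2 = 293764)
219953/n(501) + w/(187*322 - 253) = 219953/501 + 293764/(187*322 - 253) = 219953*(1/501) + 293764/(60214 - 253) = 219953/501 + 293764/59961 = 4445259199/10013487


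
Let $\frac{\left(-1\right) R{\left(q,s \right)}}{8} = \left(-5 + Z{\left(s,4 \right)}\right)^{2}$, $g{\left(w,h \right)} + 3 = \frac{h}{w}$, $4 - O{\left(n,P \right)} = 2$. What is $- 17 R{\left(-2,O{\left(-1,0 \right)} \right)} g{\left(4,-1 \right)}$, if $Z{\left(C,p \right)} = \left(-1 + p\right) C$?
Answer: $-442$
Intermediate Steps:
$O{\left(n,P \right)} = 2$ ($O{\left(n,P \right)} = 4 - 2 = 2$)
$Z{\left(C,p \right)} = C \left(-1 + p\right)$
$g{\left(w,h \right)} = -3 + \frac{h}{w}$
$R{\left(q,s \right)} = - 8 \left(-5 + 3 s\right)^{2}$ ($R{\left(q,s \right)} = - 8 \left(-5 + s \left(-1 + 4\right)\right)^{2} = - 8 \left(-5 + s 3\right)^{2} = - 8 \left(-5 + 3 s\right)^{2}$)
$- 17 R{\left(-2,O{\left(-1,0 \right)} \right)} g{\left(4,-1 \right)} = - 17 \left(- 8 \left(-5 + 3 \cdot 2\right)^{2}\right) \left(-3 - \frac{1}{4}\right) = - 17 \left(- 8 \left(-5 + 6\right)^{2}\right) \left(-3 - \frac{1}{4}\right) = - 17 \left(- 8 \cdot 1^{2}\right) \left(-3 - \frac{1}{4}\right) = - 17 \left(\left(-8\right) 1\right) \left(- \frac{13}{4}\right) = \left(-17\right) \left(-8\right) \left(- \frac{13}{4}\right) = 136 \left(- \frac{13}{4}\right) = -442$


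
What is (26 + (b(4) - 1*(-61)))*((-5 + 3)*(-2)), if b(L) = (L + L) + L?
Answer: 396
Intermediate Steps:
b(L) = 3*L (b(L) = 2*L + L = 3*L)
(26 + (b(4) - 1*(-61)))*((-5 + 3)*(-2)) = (26 + (3*4 - 1*(-61)))*((-5 + 3)*(-2)) = (26 + (12 + 61))*(-2*(-2)) = (26 + 73)*4 = 99*4 = 396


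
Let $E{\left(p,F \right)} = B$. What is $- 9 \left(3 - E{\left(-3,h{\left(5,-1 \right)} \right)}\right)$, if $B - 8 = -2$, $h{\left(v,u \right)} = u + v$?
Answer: $27$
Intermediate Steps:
$B = 6$ ($B = 8 - 2 = 6$)
$E{\left(p,F \right)} = 6$
$- 9 \left(3 - E{\left(-3,h{\left(5,-1 \right)} \right)}\right) = - 9 \left(3 - 6\right) = \left(-9\right) \left(-3\right) = 27$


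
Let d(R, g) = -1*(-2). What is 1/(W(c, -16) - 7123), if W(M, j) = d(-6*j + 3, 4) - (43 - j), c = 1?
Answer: -1/7180 ≈ -0.00013928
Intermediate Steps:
d(R, g) = 2
W(M, j) = -41 + j (W(M, j) = 2 - (43 - j) = 2 + (-43 + j) = -41 + j)
1/(W(c, -16) - 7123) = 1/((-41 - 16) - 7123) = 1/(-57 - 7123) = 1/(-7180) = -1/7180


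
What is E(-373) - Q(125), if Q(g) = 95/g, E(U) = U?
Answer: -9344/25 ≈ -373.76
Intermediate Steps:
E(-373) - Q(125) = -373 - 95/125 = -373 - 1*19/25 = -373 - 19/25 = -9344/25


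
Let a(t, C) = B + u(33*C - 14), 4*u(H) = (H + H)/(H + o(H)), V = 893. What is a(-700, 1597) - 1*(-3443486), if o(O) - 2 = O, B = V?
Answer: 725909815695/210752 ≈ 3.4444e+6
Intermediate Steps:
B = 893
o(O) = 2 + O
u(H) = H/(2*(2 + 2*H)) (u(H) = ((H + H)/(H + (2 + H)))/4 = ((2*H)/(2 + 2*H))/4 = (2*H/(2 + 2*H))/4 = H/(2*(2 + 2*H)))
a(t, C) = 893 + (-14 + 33*C)/(4*(-13 + 33*C)) (a(t, C) = 893 + (33*C - 14)/(4*(1 + (33*C - 14))) = 893 + (-14 + 33*C)/(4*(1 + (-14 + 33*C))) = 893 + (-14 + 33*C)/(4*(-13 + 33*C)))
a(-700, 1597) - 1*(-3443486) = (-46450 + 117909*1597)/(4*(-13 + 33*1597)) - 1*(-3443486) = (-46450 + 188300673)/(4*(-13 + 52701)) + 3443486 = (¼)*188254223/52688 + 3443486 = (¼)*(1/52688)*188254223 + 3443486 = 188254223/210752 + 3443486 = 725909815695/210752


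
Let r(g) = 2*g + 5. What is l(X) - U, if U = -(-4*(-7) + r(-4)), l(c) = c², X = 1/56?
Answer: 78401/3136 ≈ 25.000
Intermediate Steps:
r(g) = 5 + 2*g
X = 1/56 ≈ 0.017857
U = -25 (U = -(-4*(-7) + (5 + 2*(-4))) = -(28 + (5 - 8)) = -(28 - 3) = -1*25 = -25)
l(X) - U = (1/56)² - 1*(-25) = 1/3136 + 25 = 78401/3136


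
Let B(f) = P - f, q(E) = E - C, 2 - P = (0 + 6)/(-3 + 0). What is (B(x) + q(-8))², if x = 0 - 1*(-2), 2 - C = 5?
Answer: 9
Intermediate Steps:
C = -3 (C = 2 - 1*5 = 2 - 5 = -3)
x = 2 (x = 0 + 2 = 2)
P = 4 (P = 2 - (0 + 6)/(-3 + 0) = 2 - 6/(-3) = 2 - 6*(-1)/3 = 2 - 1*(-2) = 2 + 2 = 4)
q(E) = 3 + E (q(E) = E - 1*(-3) = E + 3 = 3 + E)
B(f) = 4 - f
(B(x) + q(-8))² = ((4 - 1*2) + (3 - 8))² = ((4 - 2) - 5)² = (2 - 5)² = (-3)² = 9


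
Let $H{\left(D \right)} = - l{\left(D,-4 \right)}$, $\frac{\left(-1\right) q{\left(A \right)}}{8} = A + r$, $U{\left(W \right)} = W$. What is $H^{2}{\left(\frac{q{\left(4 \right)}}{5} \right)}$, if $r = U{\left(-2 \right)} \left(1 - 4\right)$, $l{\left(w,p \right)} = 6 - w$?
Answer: $484$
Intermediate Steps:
$r = 6$ ($r = - 2 \left(1 - 4\right) = \left(-2\right) \left(-3\right) = 6$)
$q{\left(A \right)} = -48 - 8 A$ ($q{\left(A \right)} = - 8 \left(A + 6\right) = - 8 \left(6 + A\right) = -48 - 8 A$)
$H{\left(D \right)} = -6 + D$ ($H{\left(D \right)} = - (6 - D) = -6 + D$)
$H^{2}{\left(\frac{q{\left(4 \right)}}{5} \right)} = \left(-6 + \frac{-48 - 32}{5}\right)^{2} = \left(-6 + \left(-48 - 32\right) \frac{1}{5}\right)^{2} = \left(-6 - 16\right)^{2} = \left(-22\right)^{2} = 484$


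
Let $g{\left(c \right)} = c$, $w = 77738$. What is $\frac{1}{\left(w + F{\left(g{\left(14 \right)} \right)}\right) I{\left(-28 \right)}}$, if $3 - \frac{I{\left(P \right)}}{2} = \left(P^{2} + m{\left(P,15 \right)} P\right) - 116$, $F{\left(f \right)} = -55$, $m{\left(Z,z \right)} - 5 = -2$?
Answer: $- \frac{1}{90267646} \approx -1.1078 \cdot 10^{-8}$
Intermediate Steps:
$m{\left(Z,z \right)} = 3$ ($m{\left(Z,z \right)} = 5 - 2 = 3$)
$I{\left(P \right)} = 238 - 6 P - 2 P^{2}$ ($I{\left(P \right)} = 6 - 2 \left(\left(P^{2} + 3 P\right) - 116\right) = 6 - 2 \left(-116 + P^{2} + 3 P\right) = 6 - \left(-232 + 2 P^{2} + 6 P\right) = 238 - 6 P - 2 P^{2}$)
$\frac{1}{\left(w + F{\left(g{\left(14 \right)} \right)}\right) I{\left(-28 \right)}} = \frac{1}{\left(77738 - 55\right) \left(238 - -168 - 2 \left(-28\right)^{2}\right)} = \frac{1}{77683 \left(238 + 168 - 1568\right)} = \frac{1}{77683 \left(-1162\right)} = \frac{1}{77683} \left(- \frac{1}{1162}\right) = - \frac{1}{90267646}$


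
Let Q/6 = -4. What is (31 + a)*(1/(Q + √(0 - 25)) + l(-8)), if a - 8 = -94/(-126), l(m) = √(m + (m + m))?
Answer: -20032/12621 - 12520*I/37863 + 5008*I*√6/63 ≈ -1.5872 + 194.38*I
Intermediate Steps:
l(m) = √3*√m (l(m) = √(m + 2*m) = √(3*m) = √3*√m)
Q = -24 (Q = 6*(-4) = -24)
a = 551/63 (a = 8 - 94/(-126) = 8 - 94*(-1/126) = 8 + 47/63 = 551/63 ≈ 8.7460)
(31 + a)*(1/(Q + √(0 - 25)) + l(-8)) = (31 + 551/63)*(1/(-24 + √(0 - 25)) + √3*√(-8)) = 2504*(1/(-24 + √(-25)) + √3*(2*I*√2))/63 = 2504*(1/(-24 + 5*I) + 2*I*√6)/63 = 2504*((-24 - 5*I)/601 + 2*I*√6)/63 = 2504*(-24 - 5*I)/37863 + 5008*I*√6/63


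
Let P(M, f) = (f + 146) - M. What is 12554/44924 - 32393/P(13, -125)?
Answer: -363780675/89848 ≈ -4048.8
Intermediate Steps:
P(M, f) = 146 + f - M (P(M, f) = (146 + f) - M = 146 + f - M)
12554/44924 - 32393/P(13, -125) = 12554/44924 - 32393/(146 - 125 - 1*13) = 12554*(1/44924) - 32393/(146 - 125 - 13) = 6277/22462 - 32393/8 = -363780675/89848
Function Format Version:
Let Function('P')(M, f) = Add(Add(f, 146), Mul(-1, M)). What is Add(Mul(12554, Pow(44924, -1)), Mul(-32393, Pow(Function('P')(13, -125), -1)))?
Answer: Rational(-363780675, 89848) ≈ -4048.8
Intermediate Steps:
Function('P')(M, f) = Add(146, f, Mul(-1, M)) (Function('P')(M, f) = Add(Add(146, f), Mul(-1, M)) = Add(146, f, Mul(-1, M)))
Add(Mul(12554, Pow(44924, -1)), Mul(-32393, Pow(Function('P')(13, -125), -1))) = Add(Mul(12554, Pow(44924, -1)), Mul(-32393, Pow(Add(146, -125, Mul(-1, 13)), -1))) = Add(Mul(12554, Rational(1, 44924)), Mul(-32393, Pow(Add(146, -125, -13), -1))) = Add(Rational(6277, 22462), Mul(-32393, Pow(8, -1))) = Add(Rational(6277, 22462), Mul(-32393, Rational(1, 8))) = Add(Rational(6277, 22462), Rational(-32393, 8)) = Rational(-363780675, 89848)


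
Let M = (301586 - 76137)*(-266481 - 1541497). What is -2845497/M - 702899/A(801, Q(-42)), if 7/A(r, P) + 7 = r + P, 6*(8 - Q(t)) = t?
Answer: -33111957952226131289/407606832122 ≈ -8.1235e+7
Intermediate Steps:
M = -407606832122 (M = 225449*(-1807978) = -407606832122)
Q(t) = 8 - t/6
A(r, P) = 7/(-7 + P + r) (A(r, P) = 7/(-7 + (r + P)) = 7/(-7 + (P + r)) = 7/(-7 + P + r))
-2845497/M - 702899/A(801, Q(-42)) = -2845497/(-407606832122) - 702899/(7/(-7 + (8 - ⅙*(-42)) + 801)) = -2845497*(-1/407606832122) - 702899/(7/(-7 + (8 + 7) + 801)) = 2845497/407606832122 - 702899/(7/(-7 + 15 + 801)) = 2845497/407606832122 - 702899/(7/809) = 2845497/407606832122 - 702899/(7*(1/809)) = 2845497/407606832122 - 702899/7/809 = 2845497/407606832122 - 702899*809/7 = 2845497/407606832122 - 568645291/7 = -33111957952226131289/407606832122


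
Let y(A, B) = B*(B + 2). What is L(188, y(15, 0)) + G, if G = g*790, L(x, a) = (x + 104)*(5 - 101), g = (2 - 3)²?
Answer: -27242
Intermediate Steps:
y(A, B) = B*(2 + B)
g = 1 (g = (-1)² = 1)
L(x, a) = -9984 - 96*x (L(x, a) = (104 + x)*(-96) = -9984 - 96*x)
G = 790 (G = 1*790 = 790)
L(188, y(15, 0)) + G = (-9984 - 96*188) + 790 = (-9984 - 18048) + 790 = -28032 + 790 = -27242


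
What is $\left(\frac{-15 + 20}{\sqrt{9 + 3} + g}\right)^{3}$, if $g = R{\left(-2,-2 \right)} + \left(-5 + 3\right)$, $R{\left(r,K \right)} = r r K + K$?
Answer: $- \frac{625}{5324} - \frac{4625 \sqrt{3}}{95832} \approx -0.20098$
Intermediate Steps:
$R{\left(r,K \right)} = K + K r^{2}$ ($R{\left(r,K \right)} = r^{2} K + K = K r^{2} + K = K + K r^{2}$)
$g = -12$ ($g = - 2 \left(1 + \left(-2\right)^{2}\right) + \left(-5 + 3\right) = - 2 \left(1 + 4\right) - 2 = \left(-2\right) 5 - 2 = -10 - 2 = -12$)
$\left(\frac{-15 + 20}{\sqrt{9 + 3} + g}\right)^{3} = \left(\frac{-15 + 20}{\sqrt{9 + 3} - 12}\right)^{3} = \left(\frac{5}{\sqrt{12} - 12}\right)^{3} = \left(\frac{5}{2 \sqrt{3} - 12}\right)^{3} = \left(\frac{5}{-12 + 2 \sqrt{3}}\right)^{3} = \frac{125}{\left(-12 + 2 \sqrt{3}\right)^{3}}$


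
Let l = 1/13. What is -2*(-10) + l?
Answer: 261/13 ≈ 20.077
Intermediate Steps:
l = 1/13 ≈ 0.076923
-2*(-10) + l = -2*(-10) + 1/13 = 20 + 1/13 = 261/13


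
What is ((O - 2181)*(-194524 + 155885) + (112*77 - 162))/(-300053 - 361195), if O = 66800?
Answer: 2496805079/661248 ≈ 3775.9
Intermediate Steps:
((O - 2181)*(-194524 + 155885) + (112*77 - 162))/(-300053 - 361195) = ((66800 - 2181)*(-194524 + 155885) + (112*77 - 162))/(-300053 - 361195) = (64619*(-38639) + (8624 - 162))/(-661248) = (-2496813541 + 8462)*(-1/661248) = -2496805079*(-1/661248) = 2496805079/661248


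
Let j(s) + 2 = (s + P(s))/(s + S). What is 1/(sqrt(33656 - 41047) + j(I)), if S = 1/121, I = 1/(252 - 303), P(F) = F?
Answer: 1785/9056576 - 1225*I*sqrt(7391)/9056576 ≈ 0.00019709 - 0.011628*I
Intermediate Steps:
I = -1/51 (I = 1/(-51) = -1/51 ≈ -0.019608)
S = 1/121 ≈ 0.0082645
j(s) = -2 + 2*s/(1/121 + s) (j(s) = -2 + (s + s)/(s + 1/121) = -2 + (2*s)/(1/121 + s) = -2 + 2*s/(1/121 + s))
1/(sqrt(33656 - 41047) + j(I)) = 1/(sqrt(33656 - 41047) - 2/(1 + 121*(-1/51))) = 1/(sqrt(-7391) - 2/(1 - 121/51)) = 1/(I*sqrt(7391) - 2/(-70/51)) = 1/(I*sqrt(7391) - 2*(-51/70)) = 1/(I*sqrt(7391) + 51/35) = 1/(51/35 + I*sqrt(7391))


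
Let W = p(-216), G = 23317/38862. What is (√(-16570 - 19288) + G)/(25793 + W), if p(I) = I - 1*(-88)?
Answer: 23317/997393230 + I*√35858/25665 ≈ 2.3378e-5 + 0.0073782*I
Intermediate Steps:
G = 23317/38862 (G = 23317*(1/38862) = 23317/38862 ≈ 0.59999)
p(I) = 88 + I (p(I) = I + 88 = 88 + I)
W = -128 (W = 88 - 216 = -128)
(√(-16570 - 19288) + G)/(25793 + W) = (√(-16570 - 19288) + 23317/38862)/(25793 - 128) = (√(-35858) + 23317/38862)/25665 = (I*√35858 + 23317/38862)*(1/25665) = (23317/38862 + I*√35858)*(1/25665) = 23317/997393230 + I*√35858/25665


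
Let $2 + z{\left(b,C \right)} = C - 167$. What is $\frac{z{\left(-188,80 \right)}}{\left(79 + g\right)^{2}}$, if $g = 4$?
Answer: $- \frac{89}{6889} \approx -0.012919$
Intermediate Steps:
$z{\left(b,C \right)} = -169 + C$ ($z{\left(b,C \right)} = -2 + \left(C - 167\right) = -2 + \left(-167 + C\right) = -169 + C$)
$\frac{z{\left(-188,80 \right)}}{\left(79 + g\right)^{2}} = \frac{-169 + 80}{\left(79 + 4\right)^{2}} = - \frac{89}{83^{2}} = - \frac{89}{6889}$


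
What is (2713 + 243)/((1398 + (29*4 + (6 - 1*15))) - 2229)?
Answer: -739/181 ≈ -4.0829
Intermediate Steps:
(2713 + 243)/((1398 + (29*4 + (6 - 1*15))) - 2229) = 2956/((1398 + (116 + (6 - 15))) - 2229) = 2956/((1398 + (116 - 9)) - 2229) = 2956/((1398 + 107) - 2229) = 2956/(1505 - 2229) = 2956/(-724) = 2956*(-1/724) = -739/181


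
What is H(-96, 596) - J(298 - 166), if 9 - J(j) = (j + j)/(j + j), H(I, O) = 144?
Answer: 136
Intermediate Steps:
J(j) = 8 (J(j) = 9 - (j + j)/(j + j) = 9 - 2*j/(2*j) = 9 - 2*j*1/(2*j) = 9 - 1*1 = 9 - 1 = 8)
H(-96, 596) - J(298 - 166) = 144 - 1*8 = 144 - 8 = 136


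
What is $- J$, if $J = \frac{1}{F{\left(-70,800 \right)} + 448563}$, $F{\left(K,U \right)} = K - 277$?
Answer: $- \frac{1}{448216} \approx -2.2311 \cdot 10^{-6}$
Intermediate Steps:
$F{\left(K,U \right)} = -277 + K$ ($F{\left(K,U \right)} = K - 277 = -277 + K$)
$J = \frac{1}{448216}$ ($J = \frac{1}{\left(-277 - 70\right) + 448563} = \frac{1}{-347 + 448563} = \frac{1}{448216} \approx 2.2311 \cdot 10^{-6}$)
$- J = \left(-1\right) \frac{1}{448216} = - \frac{1}{448216}$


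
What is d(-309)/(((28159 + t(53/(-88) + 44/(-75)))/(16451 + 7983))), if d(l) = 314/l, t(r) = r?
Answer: -16879007200/19141679959 ≈ -0.88179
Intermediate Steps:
d(-309)/(((28159 + t(53/(-88) + 44/(-75)))/(16451 + 7983))) = (314/(-309))/(((28159 + (53/(-88) + 44/(-75)))/(16451 + 7983))) = (314*(-1/309))/(((28159 + (53*(-1/88) + 44*(-1/75)))/24434)) = -314*24434/(28159 + (-53/88 - 44/75))/309 = -314*24434/(28159 - 7847/6600)/309 = -314/(309*((185841553/6600)*(1/24434))) = -314/(309*185841553/161264400) = -314/309*161264400/185841553 = -16879007200/19141679959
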